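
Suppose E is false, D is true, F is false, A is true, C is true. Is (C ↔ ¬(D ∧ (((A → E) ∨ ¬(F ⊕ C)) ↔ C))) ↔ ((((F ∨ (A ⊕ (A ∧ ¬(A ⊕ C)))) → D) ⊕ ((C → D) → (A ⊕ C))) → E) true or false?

False

Substituting E=False, D=True, F=False, A=True, C=True:
A → E = True → False = False
F ⊕ C = False ⊕ True = True
¬(F ⊕ C) = ¬True = False
(A → E) ∨ ¬(F ⊕ C) = False ∨ False = False
((A → E) ∨ ¬(F ⊕ C)) ↔ C = False ↔ True = False
D ∧ (((A → E) ∨ ¬(F ⊕ C)) ↔ C) = True ∧ False = False
¬(D ∧ (((A → E) ∨ ¬(F ⊕ C)) ↔ C)) = ¬False = True
C ↔ ¬(D ∧ (((A → E) ∨ ¬(F ⊕ C)) ↔ C)) = True ↔ True = True
A ⊕ C = True ⊕ True = False
¬(A ⊕ C) = ¬False = True
A ∧ ¬(A ⊕ C) = True ∧ True = True
A ⊕ (A ∧ ¬(A ⊕ C)) = True ⊕ True = False
F ∨ (A ⊕ (A ∧ ¬(A ⊕ C))) = False ∨ False = False
(F ∨ (A ⊕ (A ∧ ¬(A ⊕ C)))) → D = False → True = True
C → D = True → True = True
A ⊕ C = True ⊕ True = False
(C → D) → (A ⊕ C) = True → False = False
((F ∨ (A ⊕ (A ∧ ¬(A ⊕ C)))) → D) ⊕ ((C → D) → (A ⊕ C)) = True ⊕ False = True
(((F ∨ (A ⊕ (A ∧ ¬(A ⊕ C)))) → D) ⊕ ((C → D) → (A ⊕ C))) → E = True → False = False
(C ↔ ¬(D ∧ (((A → E) ∨ ¬(F ⊕ C)) ↔ C))) ↔ ((((F ∨ (A ⊕ (A ∧ ¬(A ⊕ C)))) → D) ⊕ ((C → D) → (A ⊕ C))) → E) = True ↔ False = False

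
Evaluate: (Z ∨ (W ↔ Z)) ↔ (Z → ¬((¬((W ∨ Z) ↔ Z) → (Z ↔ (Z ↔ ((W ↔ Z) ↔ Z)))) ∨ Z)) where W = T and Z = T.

W ↔ Z = T ↔ T = T
Z ∨ (W ↔ Z) = T ∨ T = T
W ∨ Z = T ∨ T = T
(W ∨ Z) ↔ Z = T ↔ T = T
¬((W ∨ Z) ↔ Z) = ¬T = F
W ↔ Z = T ↔ T = T
(W ↔ Z) ↔ Z = T ↔ T = T
Z ↔ ((W ↔ Z) ↔ Z) = T ↔ T = T
Z ↔ (Z ↔ ((W ↔ Z) ↔ Z)) = T ↔ T = T
¬((W ∨ Z) ↔ Z) → (Z ↔ (Z ↔ ((W ↔ Z) ↔ Z))) = F → T = T
(¬((W ∨ Z) ↔ Z) → (Z ↔ (Z ↔ ((W ↔ Z) ↔ Z)))) ∨ Z = T ∨ T = T
¬((¬((W ∨ Z) ↔ Z) → (Z ↔ (Z ↔ ((W ↔ Z) ↔ Z)))) ∨ Z) = ¬T = F
Z → ¬((¬((W ∨ Z) ↔ Z) → (Z ↔ (Z ↔ ((W ↔ Z) ↔ Z)))) ∨ Z) = T → F = F
(Z ∨ (W ↔ Z)) ↔ (Z → ¬((¬((W ∨ Z) ↔ Z) → (Z ↔ (Z ↔ ((W ↔ Z) ↔ Z)))) ∨ Z)) = T ↔ F = F

F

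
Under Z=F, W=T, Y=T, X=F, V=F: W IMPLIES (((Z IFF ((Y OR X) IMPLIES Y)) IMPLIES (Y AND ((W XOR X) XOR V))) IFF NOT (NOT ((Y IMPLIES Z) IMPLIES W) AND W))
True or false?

T

Substituting Z=F, W=T, Y=T, X=F, V=F:
Y OR X = T OR F = T
(Y OR X) IMPLIES Y = T IMPLIES T = T
Z IFF ((Y OR X) IMPLIES Y) = F IFF T = F
W XOR X = T XOR F = T
(W XOR X) XOR V = T XOR F = T
Y AND ((W XOR X) XOR V) = T AND T = T
(Z IFF ((Y OR X) IMPLIES Y)) IMPLIES (Y AND ((W XOR X) XOR V)) = F IMPLIES T = T
Y IMPLIES Z = T IMPLIES F = F
(Y IMPLIES Z) IMPLIES W = F IMPLIES T = T
NOT ((Y IMPLIES Z) IMPLIES W) = NOT T = F
NOT ((Y IMPLIES Z) IMPLIES W) AND W = F AND T = F
NOT (NOT ((Y IMPLIES Z) IMPLIES W) AND W) = NOT F = T
((Z IFF ((Y OR X) IMPLIES Y)) IMPLIES (Y AND ((W XOR X) XOR V))) IFF NOT (NOT ((Y IMPLIES Z) IMPLIES W) AND W) = T IFF T = T
W IMPLIES (((Z IFF ((Y OR X) IMPLIES Y)) IMPLIES (Y AND ((W XOR X) XOR V))) IFF NOT (NOT ((Y IMPLIES Z) IMPLIES W) AND W)) = T IMPLIES T = T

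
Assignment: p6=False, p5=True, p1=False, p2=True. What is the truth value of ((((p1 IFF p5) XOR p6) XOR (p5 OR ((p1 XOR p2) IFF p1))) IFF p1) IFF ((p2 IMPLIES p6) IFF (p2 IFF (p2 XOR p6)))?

p1 IFF p5 = False IFF True = False
(p1 IFF p5) XOR p6 = False XOR False = False
p1 XOR p2 = False XOR True = True
(p1 XOR p2) IFF p1 = True IFF False = False
p5 OR ((p1 XOR p2) IFF p1) = True OR False = True
((p1 IFF p5) XOR p6) XOR (p5 OR ((p1 XOR p2) IFF p1)) = False XOR True = True
(((p1 IFF p5) XOR p6) XOR (p5 OR ((p1 XOR p2) IFF p1))) IFF p1 = True IFF False = False
p2 IMPLIES p6 = True IMPLIES False = False
p2 XOR p6 = True XOR False = True
p2 IFF (p2 XOR p6) = True IFF True = True
(p2 IMPLIES p6) IFF (p2 IFF (p2 XOR p6)) = False IFF True = False
((((p1 IFF p5) XOR p6) XOR (p5 OR ((p1 XOR p2) IFF p1))) IFF p1) IFF ((p2 IMPLIES p6) IFF (p2 IFF (p2 XOR p6))) = False IFF False = True

True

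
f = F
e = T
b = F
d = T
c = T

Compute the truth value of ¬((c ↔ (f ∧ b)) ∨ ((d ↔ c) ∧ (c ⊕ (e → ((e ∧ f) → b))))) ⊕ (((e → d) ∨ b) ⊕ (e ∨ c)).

T

f ∧ b = F ∧ F = F
c ↔ (f ∧ b) = T ↔ F = F
d ↔ c = T ↔ T = T
e ∧ f = T ∧ F = F
(e ∧ f) → b = F → F = T
e → ((e ∧ f) → b) = T → T = T
c ⊕ (e → ((e ∧ f) → b)) = T ⊕ T = F
(d ↔ c) ∧ (c ⊕ (e → ((e ∧ f) → b))) = T ∧ F = F
(c ↔ (f ∧ b)) ∨ ((d ↔ c) ∧ (c ⊕ (e → ((e ∧ f) → b)))) = F ∨ F = F
¬((c ↔ (f ∧ b)) ∨ ((d ↔ c) ∧ (c ⊕ (e → ((e ∧ f) → b))))) = ¬F = T
e → d = T → T = T
(e → d) ∨ b = T ∨ F = T
e ∨ c = T ∨ T = T
((e → d) ∨ b) ⊕ (e ∨ c) = T ⊕ T = F
¬((c ↔ (f ∧ b)) ∨ ((d ↔ c) ∧ (c ⊕ (e → ((e ∧ f) → b))))) ⊕ (((e → d) ∨ b) ⊕ (e ∨ c)) = T ⊕ F = T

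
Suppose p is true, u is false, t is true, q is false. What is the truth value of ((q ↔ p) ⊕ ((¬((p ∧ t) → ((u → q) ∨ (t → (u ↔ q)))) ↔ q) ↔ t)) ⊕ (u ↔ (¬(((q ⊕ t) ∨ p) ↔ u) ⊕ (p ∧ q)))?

q ↔ p = F ↔ T = F
p ∧ t = T ∧ T = T
u → q = F → F = T
u ↔ q = F ↔ F = T
t → (u ↔ q) = T → T = T
(u → q) ∨ (t → (u ↔ q)) = T ∨ T = T
(p ∧ t) → ((u → q) ∨ (t → (u ↔ q))) = T → T = T
¬((p ∧ t) → ((u → q) ∨ (t → (u ↔ q)))) = ¬T = F
¬((p ∧ t) → ((u → q) ∨ (t → (u ↔ q)))) ↔ q = F ↔ F = T
(¬((p ∧ t) → ((u → q) ∨ (t → (u ↔ q)))) ↔ q) ↔ t = T ↔ T = T
(q ↔ p) ⊕ ((¬((p ∧ t) → ((u → q) ∨ (t → (u ↔ q)))) ↔ q) ↔ t) = F ⊕ T = T
q ⊕ t = F ⊕ T = T
(q ⊕ t) ∨ p = T ∨ T = T
((q ⊕ t) ∨ p) ↔ u = T ↔ F = F
¬(((q ⊕ t) ∨ p) ↔ u) = ¬F = T
p ∧ q = T ∧ F = F
¬(((q ⊕ t) ∨ p) ↔ u) ⊕ (p ∧ q) = T ⊕ F = T
u ↔ (¬(((q ⊕ t) ∨ p) ↔ u) ⊕ (p ∧ q)) = F ↔ T = F
((q ↔ p) ⊕ ((¬((p ∧ t) → ((u → q) ∨ (t → (u ↔ q)))) ↔ q) ↔ t)) ⊕ (u ↔ (¬(((q ⊕ t) ∨ p) ↔ u) ⊕ (p ∧ q))) = T ⊕ F = T

T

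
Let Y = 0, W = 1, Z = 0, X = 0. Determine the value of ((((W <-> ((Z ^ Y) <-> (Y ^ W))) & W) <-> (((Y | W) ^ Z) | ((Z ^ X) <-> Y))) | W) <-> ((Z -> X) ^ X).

1

Z ^ Y = 0 ^ 0 = 0
Y ^ W = 0 ^ 1 = 1
(Z ^ Y) <-> (Y ^ W) = 0 <-> 1 = 0
W <-> ((Z ^ Y) <-> (Y ^ W)) = 1 <-> 0 = 0
(W <-> ((Z ^ Y) <-> (Y ^ W))) & W = 0 & 1 = 0
Y | W = 0 | 1 = 1
(Y | W) ^ Z = 1 ^ 0 = 1
Z ^ X = 0 ^ 0 = 0
(Z ^ X) <-> Y = 0 <-> 0 = 1
((Y | W) ^ Z) | ((Z ^ X) <-> Y) = 1 | 1 = 1
((W <-> ((Z ^ Y) <-> (Y ^ W))) & W) <-> (((Y | W) ^ Z) | ((Z ^ X) <-> Y)) = 0 <-> 1 = 0
(((W <-> ((Z ^ Y) <-> (Y ^ W))) & W) <-> (((Y | W) ^ Z) | ((Z ^ X) <-> Y))) | W = 0 | 1 = 1
Z -> X = 0 -> 0 = 1
(Z -> X) ^ X = 1 ^ 0 = 1
((((W <-> ((Z ^ Y) <-> (Y ^ W))) & W) <-> (((Y | W) ^ Z) | ((Z ^ X) <-> Y))) | W) <-> ((Z -> X) ^ X) = 1 <-> 1 = 1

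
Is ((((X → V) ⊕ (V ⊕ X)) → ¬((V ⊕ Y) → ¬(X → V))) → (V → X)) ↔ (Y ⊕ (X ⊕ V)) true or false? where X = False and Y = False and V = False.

Substituting X=False, Y=False, V=False:
X → V = False → False = True
V ⊕ X = False ⊕ False = False
(X → V) ⊕ (V ⊕ X) = True ⊕ False = True
V ⊕ Y = False ⊕ False = False
X → V = False → False = True
¬(X → V) = ¬True = False
(V ⊕ Y) → ¬(X → V) = False → False = True
¬((V ⊕ Y) → ¬(X → V)) = ¬True = False
((X → V) ⊕ (V ⊕ X)) → ¬((V ⊕ Y) → ¬(X → V)) = True → False = False
V → X = False → False = True
(((X → V) ⊕ (V ⊕ X)) → ¬((V ⊕ Y) → ¬(X → V))) → (V → X) = False → True = True
X ⊕ V = False ⊕ False = False
Y ⊕ (X ⊕ V) = False ⊕ False = False
((((X → V) ⊕ (V ⊕ X)) → ¬((V ⊕ Y) → ¬(X → V))) → (V → X)) ↔ (Y ⊕ (X ⊕ V)) = True ↔ False = False

False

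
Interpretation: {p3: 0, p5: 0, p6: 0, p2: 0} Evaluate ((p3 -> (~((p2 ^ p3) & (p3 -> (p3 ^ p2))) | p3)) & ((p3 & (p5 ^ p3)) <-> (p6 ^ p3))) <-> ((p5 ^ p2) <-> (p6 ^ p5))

1

p2 ^ p3 = 0 ^ 0 = 0
p3 ^ p2 = 0 ^ 0 = 0
p3 -> (p3 ^ p2) = 0 -> 0 = 1
(p2 ^ p3) & (p3 -> (p3 ^ p2)) = 0 & 1 = 0
~((p2 ^ p3) & (p3 -> (p3 ^ p2))) = ~0 = 1
~((p2 ^ p3) & (p3 -> (p3 ^ p2))) | p3 = 1 | 0 = 1
p3 -> (~((p2 ^ p3) & (p3 -> (p3 ^ p2))) | p3) = 0 -> 1 = 1
p5 ^ p3 = 0 ^ 0 = 0
p3 & (p5 ^ p3) = 0 & 0 = 0
p6 ^ p3 = 0 ^ 0 = 0
(p3 & (p5 ^ p3)) <-> (p6 ^ p3) = 0 <-> 0 = 1
(p3 -> (~((p2 ^ p3) & (p3 -> (p3 ^ p2))) | p3)) & ((p3 & (p5 ^ p3)) <-> (p6 ^ p3)) = 1 & 1 = 1
p5 ^ p2 = 0 ^ 0 = 0
p6 ^ p5 = 0 ^ 0 = 0
(p5 ^ p2) <-> (p6 ^ p5) = 0 <-> 0 = 1
((p3 -> (~((p2 ^ p3) & (p3 -> (p3 ^ p2))) | p3)) & ((p3 & (p5 ^ p3)) <-> (p6 ^ p3))) <-> ((p5 ^ p2) <-> (p6 ^ p5)) = 1 <-> 1 = 1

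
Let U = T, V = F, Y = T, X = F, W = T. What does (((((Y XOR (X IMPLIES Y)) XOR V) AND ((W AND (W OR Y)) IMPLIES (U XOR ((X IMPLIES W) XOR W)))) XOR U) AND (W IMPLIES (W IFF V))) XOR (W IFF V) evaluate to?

X IMPLIES Y = F IMPLIES T = T
Y XOR (X IMPLIES Y) = T XOR T = F
(Y XOR (X IMPLIES Y)) XOR V = F XOR F = F
W OR Y = T OR T = T
W AND (W OR Y) = T AND T = T
X IMPLIES W = F IMPLIES T = T
(X IMPLIES W) XOR W = T XOR T = F
U XOR ((X IMPLIES W) XOR W) = T XOR F = T
(W AND (W OR Y)) IMPLIES (U XOR ((X IMPLIES W) XOR W)) = T IMPLIES T = T
((Y XOR (X IMPLIES Y)) XOR V) AND ((W AND (W OR Y)) IMPLIES (U XOR ((X IMPLIES W) XOR W))) = F AND T = F
(((Y XOR (X IMPLIES Y)) XOR V) AND ((W AND (W OR Y)) IMPLIES (U XOR ((X IMPLIES W) XOR W)))) XOR U = F XOR T = T
W IFF V = T IFF F = F
W IMPLIES (W IFF V) = T IMPLIES F = F
((((Y XOR (X IMPLIES Y)) XOR V) AND ((W AND (W OR Y)) IMPLIES (U XOR ((X IMPLIES W) XOR W)))) XOR U) AND (W IMPLIES (W IFF V)) = T AND F = F
W IFF V = T IFF F = F
(((((Y XOR (X IMPLIES Y)) XOR V) AND ((W AND (W OR Y)) IMPLIES (U XOR ((X IMPLIES W) XOR W)))) XOR U) AND (W IMPLIES (W IFF V))) XOR (W IFF V) = F XOR F = F

F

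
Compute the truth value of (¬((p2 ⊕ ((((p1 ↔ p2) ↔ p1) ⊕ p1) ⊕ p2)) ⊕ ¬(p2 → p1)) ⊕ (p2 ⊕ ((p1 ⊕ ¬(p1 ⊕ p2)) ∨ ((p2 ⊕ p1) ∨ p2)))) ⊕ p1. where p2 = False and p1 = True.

False

p1 ↔ p2 = True ↔ False = False
(p1 ↔ p2) ↔ p1 = False ↔ True = False
((p1 ↔ p2) ↔ p1) ⊕ p1 = False ⊕ True = True
(((p1 ↔ p2) ↔ p1) ⊕ p1) ⊕ p2 = True ⊕ False = True
p2 ⊕ ((((p1 ↔ p2) ↔ p1) ⊕ p1) ⊕ p2) = False ⊕ True = True
p2 → p1 = False → True = True
¬(p2 → p1) = ¬True = False
(p2 ⊕ ((((p1 ↔ p2) ↔ p1) ⊕ p1) ⊕ p2)) ⊕ ¬(p2 → p1) = True ⊕ False = True
¬((p2 ⊕ ((((p1 ↔ p2) ↔ p1) ⊕ p1) ⊕ p2)) ⊕ ¬(p2 → p1)) = ¬True = False
p1 ⊕ p2 = True ⊕ False = True
¬(p1 ⊕ p2) = ¬True = False
p1 ⊕ ¬(p1 ⊕ p2) = True ⊕ False = True
p2 ⊕ p1 = False ⊕ True = True
(p2 ⊕ p1) ∨ p2 = True ∨ False = True
(p1 ⊕ ¬(p1 ⊕ p2)) ∨ ((p2 ⊕ p1) ∨ p2) = True ∨ True = True
p2 ⊕ ((p1 ⊕ ¬(p1 ⊕ p2)) ∨ ((p2 ⊕ p1) ∨ p2)) = False ⊕ True = True
¬((p2 ⊕ ((((p1 ↔ p2) ↔ p1) ⊕ p1) ⊕ p2)) ⊕ ¬(p2 → p1)) ⊕ (p2 ⊕ ((p1 ⊕ ¬(p1 ⊕ p2)) ∨ ((p2 ⊕ p1) ∨ p2))) = False ⊕ True = True
(¬((p2 ⊕ ((((p1 ↔ p2) ↔ p1) ⊕ p1) ⊕ p2)) ⊕ ¬(p2 → p1)) ⊕ (p2 ⊕ ((p1 ⊕ ¬(p1 ⊕ p2)) ∨ ((p2 ⊕ p1) ∨ p2)))) ⊕ p1 = True ⊕ True = False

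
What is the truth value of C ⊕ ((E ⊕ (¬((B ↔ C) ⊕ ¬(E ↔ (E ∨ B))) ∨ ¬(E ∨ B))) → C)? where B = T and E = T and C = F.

T

B ↔ C = T ↔ F = F
E ∨ B = T ∨ T = T
E ↔ (E ∨ B) = T ↔ T = T
¬(E ↔ (E ∨ B)) = ¬T = F
(B ↔ C) ⊕ ¬(E ↔ (E ∨ B)) = F ⊕ F = F
¬((B ↔ C) ⊕ ¬(E ↔ (E ∨ B))) = ¬F = T
E ∨ B = T ∨ T = T
¬(E ∨ B) = ¬T = F
¬((B ↔ C) ⊕ ¬(E ↔ (E ∨ B))) ∨ ¬(E ∨ B) = T ∨ F = T
E ⊕ (¬((B ↔ C) ⊕ ¬(E ↔ (E ∨ B))) ∨ ¬(E ∨ B)) = T ⊕ T = F
(E ⊕ (¬((B ↔ C) ⊕ ¬(E ↔ (E ∨ B))) ∨ ¬(E ∨ B))) → C = F → F = T
C ⊕ ((E ⊕ (¬((B ↔ C) ⊕ ¬(E ↔ (E ∨ B))) ∨ ¬(E ∨ B))) → C) = F ⊕ T = T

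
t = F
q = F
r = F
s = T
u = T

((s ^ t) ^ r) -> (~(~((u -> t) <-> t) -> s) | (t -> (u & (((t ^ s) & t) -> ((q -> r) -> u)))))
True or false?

T

s ^ t = T ^ F = T
(s ^ t) ^ r = T ^ F = T
u -> t = T -> F = F
(u -> t) <-> t = F <-> F = T
~((u -> t) <-> t) = ~T = F
~((u -> t) <-> t) -> s = F -> T = T
~(~((u -> t) <-> t) -> s) = ~T = F
t ^ s = F ^ T = T
(t ^ s) & t = T & F = F
q -> r = F -> F = T
(q -> r) -> u = T -> T = T
((t ^ s) & t) -> ((q -> r) -> u) = F -> T = T
u & (((t ^ s) & t) -> ((q -> r) -> u)) = T & T = T
t -> (u & (((t ^ s) & t) -> ((q -> r) -> u))) = F -> T = T
~(~((u -> t) <-> t) -> s) | (t -> (u & (((t ^ s) & t) -> ((q -> r) -> u)))) = F | T = T
((s ^ t) ^ r) -> (~(~((u -> t) <-> t) -> s) | (t -> (u & (((t ^ s) & t) -> ((q -> r) -> u))))) = T -> T = T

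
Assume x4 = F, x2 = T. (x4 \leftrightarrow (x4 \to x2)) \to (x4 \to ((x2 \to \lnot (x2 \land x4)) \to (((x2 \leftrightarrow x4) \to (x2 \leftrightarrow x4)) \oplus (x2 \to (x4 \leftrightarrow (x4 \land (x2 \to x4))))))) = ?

x4 \to x2 = F \to T = T
x4 \leftrightarrow (x4 \to x2) = F \leftrightarrow T = F
x2 \land x4 = T \land F = F
\lnot (x2 \land x4) = \lnot F = T
x2 \to \lnot (x2 \land x4) = T \to T = T
x2 \leftrightarrow x4 = T \leftrightarrow F = F
x2 \leftrightarrow x4 = T \leftrightarrow F = F
(x2 \leftrightarrow x4) \to (x2 \leftrightarrow x4) = F \to F = T
x2 \to x4 = T \to F = F
x4 \land (x2 \to x4) = F \land F = F
x4 \leftrightarrow (x4 \land (x2 \to x4)) = F \leftrightarrow F = T
x2 \to (x4 \leftrightarrow (x4 \land (x2 \to x4))) = T \to T = T
((x2 \leftrightarrow x4) \to (x2 \leftrightarrow x4)) \oplus (x2 \to (x4 \leftrightarrow (x4 \land (x2 \to x4)))) = T \oplus T = F
(x2 \to \lnot (x2 \land x4)) \to (((x2 \leftrightarrow x4) \to (x2 \leftrightarrow x4)) \oplus (x2 \to (x4 \leftrightarrow (x4 \land (x2 \to x4))))) = T \to F = F
x4 \to ((x2 \to \lnot (x2 \land x4)) \to (((x2 \leftrightarrow x4) \to (x2 \leftrightarrow x4)) \oplus (x2 \to (x4 \leftrightarrow (x4 \land (x2 \to x4)))))) = F \to F = T
(x4 \leftrightarrow (x4 \to x2)) \to (x4 \to ((x2 \to \lnot (x2 \land x4)) \to (((x2 \leftrightarrow x4) \to (x2 \leftrightarrow x4)) \oplus (x2 \to (x4 \leftrightarrow (x4 \land (x2 \to x4))))))) = F \to T = T

T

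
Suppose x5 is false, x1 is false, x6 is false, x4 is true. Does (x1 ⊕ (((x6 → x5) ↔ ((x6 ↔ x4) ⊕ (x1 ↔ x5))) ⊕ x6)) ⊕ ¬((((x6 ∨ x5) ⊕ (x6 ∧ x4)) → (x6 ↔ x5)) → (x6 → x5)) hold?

x6 → x5 = F → F = T
x6 ↔ x4 = F ↔ T = F
x1 ↔ x5 = F ↔ F = T
(x6 ↔ x4) ⊕ (x1 ↔ x5) = F ⊕ T = T
(x6 → x5) ↔ ((x6 ↔ x4) ⊕ (x1 ↔ x5)) = T ↔ T = T
((x6 → x5) ↔ ((x6 ↔ x4) ⊕ (x1 ↔ x5))) ⊕ x6 = T ⊕ F = T
x1 ⊕ (((x6 → x5) ↔ ((x6 ↔ x4) ⊕ (x1 ↔ x5))) ⊕ x6) = F ⊕ T = T
x6 ∨ x5 = F ∨ F = F
x6 ∧ x4 = F ∧ T = F
(x6 ∨ x5) ⊕ (x6 ∧ x4) = F ⊕ F = F
x6 ↔ x5 = F ↔ F = T
((x6 ∨ x5) ⊕ (x6 ∧ x4)) → (x6 ↔ x5) = F → T = T
x6 → x5 = F → F = T
(((x6 ∨ x5) ⊕ (x6 ∧ x4)) → (x6 ↔ x5)) → (x6 → x5) = T → T = T
¬((((x6 ∨ x5) ⊕ (x6 ∧ x4)) → (x6 ↔ x5)) → (x6 → x5)) = ¬T = F
(x1 ⊕ (((x6 → x5) ↔ ((x6 ↔ x4) ⊕ (x1 ↔ x5))) ⊕ x6)) ⊕ ¬((((x6 ∨ x5) ⊕ (x6 ∧ x4)) → (x6 ↔ x5)) → (x6 → x5)) = T ⊕ F = T

T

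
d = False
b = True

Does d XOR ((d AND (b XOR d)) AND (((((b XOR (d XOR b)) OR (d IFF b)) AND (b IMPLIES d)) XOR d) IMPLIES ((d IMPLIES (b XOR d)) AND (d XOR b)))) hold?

False

b XOR d = True XOR False = True
d AND (b XOR d) = False AND True = False
d XOR b = False XOR True = True
b XOR (d XOR b) = True XOR True = False
d IFF b = False IFF True = False
(b XOR (d XOR b)) OR (d IFF b) = False OR False = False
b IMPLIES d = True IMPLIES False = False
((b XOR (d XOR b)) OR (d IFF b)) AND (b IMPLIES d) = False AND False = False
(((b XOR (d XOR b)) OR (d IFF b)) AND (b IMPLIES d)) XOR d = False XOR False = False
b XOR d = True XOR False = True
d IMPLIES (b XOR d) = False IMPLIES True = True
d XOR b = False XOR True = True
(d IMPLIES (b XOR d)) AND (d XOR b) = True AND True = True
((((b XOR (d XOR b)) OR (d IFF b)) AND (b IMPLIES d)) XOR d) IMPLIES ((d IMPLIES (b XOR d)) AND (d XOR b)) = False IMPLIES True = True
(d AND (b XOR d)) AND (((((b XOR (d XOR b)) OR (d IFF b)) AND (b IMPLIES d)) XOR d) IMPLIES ((d IMPLIES (b XOR d)) AND (d XOR b))) = False AND True = False
d XOR ((d AND (b XOR d)) AND (((((b XOR (d XOR b)) OR (d IFF b)) AND (b IMPLIES d)) XOR d) IMPLIES ((d IMPLIES (b XOR d)) AND (d XOR b)))) = False XOR False = False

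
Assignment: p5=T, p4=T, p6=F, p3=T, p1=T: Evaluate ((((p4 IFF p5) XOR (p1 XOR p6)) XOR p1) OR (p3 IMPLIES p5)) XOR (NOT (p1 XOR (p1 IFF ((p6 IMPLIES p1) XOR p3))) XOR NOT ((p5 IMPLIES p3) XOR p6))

T

Substituting p5=T, p4=T, p6=F, p3=T, p1=T:
p4 IFF p5 = T IFF T = T
p1 XOR p6 = T XOR F = T
(p4 IFF p5) XOR (p1 XOR p6) = T XOR T = F
((p4 IFF p5) XOR (p1 XOR p6)) XOR p1 = F XOR T = T
p3 IMPLIES p5 = T IMPLIES T = T
(((p4 IFF p5) XOR (p1 XOR p6)) XOR p1) OR (p3 IMPLIES p5) = T OR T = T
p6 IMPLIES p1 = F IMPLIES T = T
(p6 IMPLIES p1) XOR p3 = T XOR T = F
p1 IFF ((p6 IMPLIES p1) XOR p3) = T IFF F = F
p1 XOR (p1 IFF ((p6 IMPLIES p1) XOR p3)) = T XOR F = T
NOT (p1 XOR (p1 IFF ((p6 IMPLIES p1) XOR p3))) = NOT T = F
p5 IMPLIES p3 = T IMPLIES T = T
(p5 IMPLIES p3) XOR p6 = T XOR F = T
NOT ((p5 IMPLIES p3) XOR p6) = NOT T = F
NOT (p1 XOR (p1 IFF ((p6 IMPLIES p1) XOR p3))) XOR NOT ((p5 IMPLIES p3) XOR p6) = F XOR F = F
((((p4 IFF p5) XOR (p1 XOR p6)) XOR p1) OR (p3 IMPLIES p5)) XOR (NOT (p1 XOR (p1 IFF ((p6 IMPLIES p1) XOR p3))) XOR NOT ((p5 IMPLIES p3) XOR p6)) = T XOR F = T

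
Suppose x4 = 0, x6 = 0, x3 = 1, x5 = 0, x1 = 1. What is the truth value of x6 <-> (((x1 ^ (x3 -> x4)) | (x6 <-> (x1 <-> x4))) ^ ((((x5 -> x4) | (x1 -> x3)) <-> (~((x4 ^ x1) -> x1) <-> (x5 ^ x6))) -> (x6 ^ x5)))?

0

x3 -> x4 = 1 -> 0 = 0
x1 ^ (x3 -> x4) = 1 ^ 0 = 1
x1 <-> x4 = 1 <-> 0 = 0
x6 <-> (x1 <-> x4) = 0 <-> 0 = 1
(x1 ^ (x3 -> x4)) | (x6 <-> (x1 <-> x4)) = 1 | 1 = 1
x5 -> x4 = 0 -> 0 = 1
x1 -> x3 = 1 -> 1 = 1
(x5 -> x4) | (x1 -> x3) = 1 | 1 = 1
x4 ^ x1 = 0 ^ 1 = 1
(x4 ^ x1) -> x1 = 1 -> 1 = 1
~((x4 ^ x1) -> x1) = ~1 = 0
x5 ^ x6 = 0 ^ 0 = 0
~((x4 ^ x1) -> x1) <-> (x5 ^ x6) = 0 <-> 0 = 1
((x5 -> x4) | (x1 -> x3)) <-> (~((x4 ^ x1) -> x1) <-> (x5 ^ x6)) = 1 <-> 1 = 1
x6 ^ x5 = 0 ^ 0 = 0
(((x5 -> x4) | (x1 -> x3)) <-> (~((x4 ^ x1) -> x1) <-> (x5 ^ x6))) -> (x6 ^ x5) = 1 -> 0 = 0
((x1 ^ (x3 -> x4)) | (x6 <-> (x1 <-> x4))) ^ ((((x5 -> x4) | (x1 -> x3)) <-> (~((x4 ^ x1) -> x1) <-> (x5 ^ x6))) -> (x6 ^ x5)) = 1 ^ 0 = 1
x6 <-> (((x1 ^ (x3 -> x4)) | (x6 <-> (x1 <-> x4))) ^ ((((x5 -> x4) | (x1 -> x3)) <-> (~((x4 ^ x1) -> x1) <-> (x5 ^ x6))) -> (x6 ^ x5))) = 0 <-> 1 = 0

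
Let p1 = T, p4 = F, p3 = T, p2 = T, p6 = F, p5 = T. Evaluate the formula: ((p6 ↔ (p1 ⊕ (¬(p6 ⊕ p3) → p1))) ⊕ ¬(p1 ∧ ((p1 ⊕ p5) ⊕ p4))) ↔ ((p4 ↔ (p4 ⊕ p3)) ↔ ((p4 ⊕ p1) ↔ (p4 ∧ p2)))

F

p6 ⊕ p3 = F ⊕ T = T
¬(p6 ⊕ p3) = ¬T = F
¬(p6 ⊕ p3) → p1 = F → T = T
p1 ⊕ (¬(p6 ⊕ p3) → p1) = T ⊕ T = F
p6 ↔ (p1 ⊕ (¬(p6 ⊕ p3) → p1)) = F ↔ F = T
p1 ⊕ p5 = T ⊕ T = F
(p1 ⊕ p5) ⊕ p4 = F ⊕ F = F
p1 ∧ ((p1 ⊕ p5) ⊕ p4) = T ∧ F = F
¬(p1 ∧ ((p1 ⊕ p5) ⊕ p4)) = ¬F = T
(p6 ↔ (p1 ⊕ (¬(p6 ⊕ p3) → p1))) ⊕ ¬(p1 ∧ ((p1 ⊕ p5) ⊕ p4)) = T ⊕ T = F
p4 ⊕ p3 = F ⊕ T = T
p4 ↔ (p4 ⊕ p3) = F ↔ T = F
p4 ⊕ p1 = F ⊕ T = T
p4 ∧ p2 = F ∧ T = F
(p4 ⊕ p1) ↔ (p4 ∧ p2) = T ↔ F = F
(p4 ↔ (p4 ⊕ p3)) ↔ ((p4 ⊕ p1) ↔ (p4 ∧ p2)) = F ↔ F = T
((p6 ↔ (p1 ⊕ (¬(p6 ⊕ p3) → p1))) ⊕ ¬(p1 ∧ ((p1 ⊕ p5) ⊕ p4))) ↔ ((p4 ↔ (p4 ⊕ p3)) ↔ ((p4 ⊕ p1) ↔ (p4 ∧ p2))) = F ↔ T = F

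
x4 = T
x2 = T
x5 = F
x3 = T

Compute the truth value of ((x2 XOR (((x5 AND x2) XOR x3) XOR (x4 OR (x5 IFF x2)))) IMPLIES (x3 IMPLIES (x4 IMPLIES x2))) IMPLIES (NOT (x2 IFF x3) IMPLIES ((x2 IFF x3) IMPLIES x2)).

T

Substituting x4=T, x2=T, x5=F, x3=T:
x5 AND x2 = F AND T = F
(x5 AND x2) XOR x3 = F XOR T = T
x5 IFF x2 = F IFF T = F
x4 OR (x5 IFF x2) = T OR F = T
((x5 AND x2) XOR x3) XOR (x4 OR (x5 IFF x2)) = T XOR T = F
x2 XOR (((x5 AND x2) XOR x3) XOR (x4 OR (x5 IFF x2))) = T XOR F = T
x4 IMPLIES x2 = T IMPLIES T = T
x3 IMPLIES (x4 IMPLIES x2) = T IMPLIES T = T
(x2 XOR (((x5 AND x2) XOR x3) XOR (x4 OR (x5 IFF x2)))) IMPLIES (x3 IMPLIES (x4 IMPLIES x2)) = T IMPLIES T = T
x2 IFF x3 = T IFF T = T
NOT (x2 IFF x3) = NOT T = F
x2 IFF x3 = T IFF T = T
(x2 IFF x3) IMPLIES x2 = T IMPLIES T = T
NOT (x2 IFF x3) IMPLIES ((x2 IFF x3) IMPLIES x2) = F IMPLIES T = T
((x2 XOR (((x5 AND x2) XOR x3) XOR (x4 OR (x5 IFF x2)))) IMPLIES (x3 IMPLIES (x4 IMPLIES x2))) IMPLIES (NOT (x2 IFF x3) IMPLIES ((x2 IFF x3) IMPLIES x2)) = T IMPLIES T = T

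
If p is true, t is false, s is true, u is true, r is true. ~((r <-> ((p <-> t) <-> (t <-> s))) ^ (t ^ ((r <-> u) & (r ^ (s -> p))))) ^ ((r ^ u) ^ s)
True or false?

T

Substituting p=T, t=F, s=T, u=T, r=T:
p <-> t = T <-> F = F
t <-> s = F <-> T = F
(p <-> t) <-> (t <-> s) = F <-> F = T
r <-> ((p <-> t) <-> (t <-> s)) = T <-> T = T
r <-> u = T <-> T = T
s -> p = T -> T = T
r ^ (s -> p) = T ^ T = F
(r <-> u) & (r ^ (s -> p)) = T & F = F
t ^ ((r <-> u) & (r ^ (s -> p))) = F ^ F = F
(r <-> ((p <-> t) <-> (t <-> s))) ^ (t ^ ((r <-> u) & (r ^ (s -> p)))) = T ^ F = T
~((r <-> ((p <-> t) <-> (t <-> s))) ^ (t ^ ((r <-> u) & (r ^ (s -> p))))) = ~T = F
r ^ u = T ^ T = F
(r ^ u) ^ s = F ^ T = T
~((r <-> ((p <-> t) <-> (t <-> s))) ^ (t ^ ((r <-> u) & (r ^ (s -> p))))) ^ ((r ^ u) ^ s) = F ^ T = T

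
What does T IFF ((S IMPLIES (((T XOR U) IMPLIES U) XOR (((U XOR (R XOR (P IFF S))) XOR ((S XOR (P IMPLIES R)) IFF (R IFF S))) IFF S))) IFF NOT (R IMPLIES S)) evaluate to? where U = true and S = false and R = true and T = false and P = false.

Substituting U=true, S=false, R=true, T=false, P=false:
T XOR U = false XOR true = true
(T XOR U) IMPLIES U = true IMPLIES true = true
P IFF S = false IFF false = true
R XOR (P IFF S) = true XOR true = false
U XOR (R XOR (P IFF S)) = true XOR false = true
P IMPLIES R = false IMPLIES true = true
S XOR (P IMPLIES R) = false XOR true = true
R IFF S = true IFF false = false
(S XOR (P IMPLIES R)) IFF (R IFF S) = true IFF false = false
(U XOR (R XOR (P IFF S))) XOR ((S XOR (P IMPLIES R)) IFF (R IFF S)) = true XOR false = true
((U XOR (R XOR (P IFF S))) XOR ((S XOR (P IMPLIES R)) IFF (R IFF S))) IFF S = true IFF false = false
((T XOR U) IMPLIES U) XOR (((U XOR (R XOR (P IFF S))) XOR ((S XOR (P IMPLIES R)) IFF (R IFF S))) IFF S) = true XOR false = true
S IMPLIES (((T XOR U) IMPLIES U) XOR (((U XOR (R XOR (P IFF S))) XOR ((S XOR (P IMPLIES R)) IFF (R IFF S))) IFF S)) = false IMPLIES true = true
R IMPLIES S = true IMPLIES false = false
NOT (R IMPLIES S) = NOT false = true
(S IMPLIES (((T XOR U) IMPLIES U) XOR (((U XOR (R XOR (P IFF S))) XOR ((S XOR (P IMPLIES R)) IFF (R IFF S))) IFF S))) IFF NOT (R IMPLIES S) = true IFF true = true
T IFF ((S IMPLIES (((T XOR U) IMPLIES U) XOR (((U XOR (R XOR (P IFF S))) XOR ((S XOR (P IMPLIES R)) IFF (R IFF S))) IFF S))) IFF NOT (R IMPLIES S)) = false IFF true = false

false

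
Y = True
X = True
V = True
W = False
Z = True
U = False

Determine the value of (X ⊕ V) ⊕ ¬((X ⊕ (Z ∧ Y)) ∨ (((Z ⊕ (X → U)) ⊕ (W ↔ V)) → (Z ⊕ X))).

X ⊕ V = True ⊕ True = False
Z ∧ Y = True ∧ True = True
X ⊕ (Z ∧ Y) = True ⊕ True = False
X → U = True → False = False
Z ⊕ (X → U) = True ⊕ False = True
W ↔ V = False ↔ True = False
(Z ⊕ (X → U)) ⊕ (W ↔ V) = True ⊕ False = True
Z ⊕ X = True ⊕ True = False
((Z ⊕ (X → U)) ⊕ (W ↔ V)) → (Z ⊕ X) = True → False = False
(X ⊕ (Z ∧ Y)) ∨ (((Z ⊕ (X → U)) ⊕ (W ↔ V)) → (Z ⊕ X)) = False ∨ False = False
¬((X ⊕ (Z ∧ Y)) ∨ (((Z ⊕ (X → U)) ⊕ (W ↔ V)) → (Z ⊕ X))) = ¬False = True
(X ⊕ V) ⊕ ¬((X ⊕ (Z ∧ Y)) ∨ (((Z ⊕ (X → U)) ⊕ (W ↔ V)) → (Z ⊕ X))) = False ⊕ True = True

True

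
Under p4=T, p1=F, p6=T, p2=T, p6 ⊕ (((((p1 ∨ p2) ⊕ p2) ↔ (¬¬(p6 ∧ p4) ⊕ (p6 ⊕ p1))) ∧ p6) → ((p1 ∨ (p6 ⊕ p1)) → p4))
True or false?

F

Substituting p4=T, p1=F, p6=T, p2=T:
p1 ∨ p2 = F ∨ T = T
(p1 ∨ p2) ⊕ p2 = T ⊕ T = F
p6 ∧ p4 = T ∧ T = T
¬(p6 ∧ p4) = ¬T = F
¬¬(p6 ∧ p4) = ¬F = T
p6 ⊕ p1 = T ⊕ F = T
¬¬(p6 ∧ p4) ⊕ (p6 ⊕ p1) = T ⊕ T = F
((p1 ∨ p2) ⊕ p2) ↔ (¬¬(p6 ∧ p4) ⊕ (p6 ⊕ p1)) = F ↔ F = T
(((p1 ∨ p2) ⊕ p2) ↔ (¬¬(p6 ∧ p4) ⊕ (p6 ⊕ p1))) ∧ p6 = T ∧ T = T
p6 ⊕ p1 = T ⊕ F = T
p1 ∨ (p6 ⊕ p1) = F ∨ T = T
(p1 ∨ (p6 ⊕ p1)) → p4 = T → T = T
((((p1 ∨ p2) ⊕ p2) ↔ (¬¬(p6 ∧ p4) ⊕ (p6 ⊕ p1))) ∧ p6) → ((p1 ∨ (p6 ⊕ p1)) → p4) = T → T = T
p6 ⊕ (((((p1 ∨ p2) ⊕ p2) ↔ (¬¬(p6 ∧ p4) ⊕ (p6 ⊕ p1))) ∧ p6) → ((p1 ∨ (p6 ⊕ p1)) → p4)) = T ⊕ T = F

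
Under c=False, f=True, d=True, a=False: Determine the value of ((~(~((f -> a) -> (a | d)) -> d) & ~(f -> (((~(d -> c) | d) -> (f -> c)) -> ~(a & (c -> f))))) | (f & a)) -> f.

Substituting c=False, f=True, d=True, a=False:
f -> a = True -> False = False
a | d = False | True = True
(f -> a) -> (a | d) = False -> True = True
~((f -> a) -> (a | d)) = ~True = False
~((f -> a) -> (a | d)) -> d = False -> True = True
~(~((f -> a) -> (a | d)) -> d) = ~True = False
d -> c = True -> False = False
~(d -> c) = ~False = True
~(d -> c) | d = True | True = True
f -> c = True -> False = False
(~(d -> c) | d) -> (f -> c) = True -> False = False
c -> f = False -> True = True
a & (c -> f) = False & True = False
~(a & (c -> f)) = ~False = True
((~(d -> c) | d) -> (f -> c)) -> ~(a & (c -> f)) = False -> True = True
f -> (((~(d -> c) | d) -> (f -> c)) -> ~(a & (c -> f))) = True -> True = True
~(f -> (((~(d -> c) | d) -> (f -> c)) -> ~(a & (c -> f)))) = ~True = False
~(~((f -> a) -> (a | d)) -> d) & ~(f -> (((~(d -> c) | d) -> (f -> c)) -> ~(a & (c -> f)))) = False & False = False
f & a = True & False = False
(~(~((f -> a) -> (a | d)) -> d) & ~(f -> (((~(d -> c) | d) -> (f -> c)) -> ~(a & (c -> f))))) | (f & a) = False | False = False
((~(~((f -> a) -> (a | d)) -> d) & ~(f -> (((~(d -> c) | d) -> (f -> c)) -> ~(a & (c -> f))))) | (f & a)) -> f = False -> True = True

True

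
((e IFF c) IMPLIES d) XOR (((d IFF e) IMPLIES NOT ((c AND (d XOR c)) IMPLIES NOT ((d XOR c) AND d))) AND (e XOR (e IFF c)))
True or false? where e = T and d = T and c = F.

T

e IFF c = T IFF F = F
(e IFF c) IMPLIES d = F IMPLIES T = T
d IFF e = T IFF T = T
d XOR c = T XOR F = T
c AND (d XOR c) = F AND T = F
d XOR c = T XOR F = T
(d XOR c) AND d = T AND T = T
NOT ((d XOR c) AND d) = NOT T = F
(c AND (d XOR c)) IMPLIES NOT ((d XOR c) AND d) = F IMPLIES F = T
NOT ((c AND (d XOR c)) IMPLIES NOT ((d XOR c) AND d)) = NOT T = F
(d IFF e) IMPLIES NOT ((c AND (d XOR c)) IMPLIES NOT ((d XOR c) AND d)) = T IMPLIES F = F
e IFF c = T IFF F = F
e XOR (e IFF c) = T XOR F = T
((d IFF e) IMPLIES NOT ((c AND (d XOR c)) IMPLIES NOT ((d XOR c) AND d))) AND (e XOR (e IFF c)) = F AND T = F
((e IFF c) IMPLIES d) XOR (((d IFF e) IMPLIES NOT ((c AND (d XOR c)) IMPLIES NOT ((d XOR c) AND d))) AND (e XOR (e IFF c))) = T XOR F = T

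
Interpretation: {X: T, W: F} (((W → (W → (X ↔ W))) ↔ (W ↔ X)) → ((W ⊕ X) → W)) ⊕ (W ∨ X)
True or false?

F

Substituting X=T, W=F:
X ↔ W = T ↔ F = F
W → (X ↔ W) = F → F = T
W → (W → (X ↔ W)) = F → T = T
W ↔ X = F ↔ T = F
(W → (W → (X ↔ W))) ↔ (W ↔ X) = T ↔ F = F
W ⊕ X = F ⊕ T = T
(W ⊕ X) → W = T → F = F
((W → (W → (X ↔ W))) ↔ (W ↔ X)) → ((W ⊕ X) → W) = F → F = T
W ∨ X = F ∨ T = T
(((W → (W → (X ↔ W))) ↔ (W ↔ X)) → ((W ⊕ X) → W)) ⊕ (W ∨ X) = T ⊕ T = F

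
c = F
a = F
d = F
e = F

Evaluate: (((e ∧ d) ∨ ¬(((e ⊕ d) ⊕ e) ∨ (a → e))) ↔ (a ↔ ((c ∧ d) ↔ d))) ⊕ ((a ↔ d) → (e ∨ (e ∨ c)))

e ∧ d = F ∧ F = F
e ⊕ d = F ⊕ F = F
(e ⊕ d) ⊕ e = F ⊕ F = F
a → e = F → F = T
((e ⊕ d) ⊕ e) ∨ (a → e) = F ∨ T = T
¬(((e ⊕ d) ⊕ e) ∨ (a → e)) = ¬T = F
(e ∧ d) ∨ ¬(((e ⊕ d) ⊕ e) ∨ (a → e)) = F ∨ F = F
c ∧ d = F ∧ F = F
(c ∧ d) ↔ d = F ↔ F = T
a ↔ ((c ∧ d) ↔ d) = F ↔ T = F
((e ∧ d) ∨ ¬(((e ⊕ d) ⊕ e) ∨ (a → e))) ↔ (a ↔ ((c ∧ d) ↔ d)) = F ↔ F = T
a ↔ d = F ↔ F = T
e ∨ c = F ∨ F = F
e ∨ (e ∨ c) = F ∨ F = F
(a ↔ d) → (e ∨ (e ∨ c)) = T → F = F
(((e ∧ d) ∨ ¬(((e ⊕ d) ⊕ e) ∨ (a → e))) ↔ (a ↔ ((c ∧ d) ↔ d))) ⊕ ((a ↔ d) → (e ∨ (e ∨ c))) = T ⊕ F = T

T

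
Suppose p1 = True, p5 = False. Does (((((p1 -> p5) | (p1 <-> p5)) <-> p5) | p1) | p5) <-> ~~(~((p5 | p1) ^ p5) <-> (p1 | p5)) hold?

False

p1 -> p5 = True -> False = False
p1 <-> p5 = True <-> False = False
(p1 -> p5) | (p1 <-> p5) = False | False = False
((p1 -> p5) | (p1 <-> p5)) <-> p5 = False <-> False = True
(((p1 -> p5) | (p1 <-> p5)) <-> p5) | p1 = True | True = True
((((p1 -> p5) | (p1 <-> p5)) <-> p5) | p1) | p5 = True | False = True
p5 | p1 = False | True = True
(p5 | p1) ^ p5 = True ^ False = True
~((p5 | p1) ^ p5) = ~True = False
p1 | p5 = True | False = True
~((p5 | p1) ^ p5) <-> (p1 | p5) = False <-> True = False
~(~((p5 | p1) ^ p5) <-> (p1 | p5)) = ~False = True
~~(~((p5 | p1) ^ p5) <-> (p1 | p5)) = ~True = False
(((((p1 -> p5) | (p1 <-> p5)) <-> p5) | p1) | p5) <-> ~~(~((p5 | p1) ^ p5) <-> (p1 | p5)) = True <-> False = False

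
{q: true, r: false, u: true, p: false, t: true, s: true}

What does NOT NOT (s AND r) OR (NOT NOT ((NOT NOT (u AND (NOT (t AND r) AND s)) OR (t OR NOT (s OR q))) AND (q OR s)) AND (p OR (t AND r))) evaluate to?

false

s AND r = true AND false = false
NOT (s AND r) = NOT false = true
NOT NOT (s AND r) = NOT true = false
t AND r = true AND false = false
NOT (t AND r) = NOT false = true
NOT (t AND r) AND s = true AND true = true
u AND (NOT (t AND r) AND s) = true AND true = true
NOT (u AND (NOT (t AND r) AND s)) = NOT true = false
NOT NOT (u AND (NOT (t AND r) AND s)) = NOT false = true
s OR q = true OR true = true
NOT (s OR q) = NOT true = false
t OR NOT (s OR q) = true OR false = true
NOT NOT (u AND (NOT (t AND r) AND s)) OR (t OR NOT (s OR q)) = true OR true = true
q OR s = true OR true = true
(NOT NOT (u AND (NOT (t AND r) AND s)) OR (t OR NOT (s OR q))) AND (q OR s) = true AND true = true
NOT ((NOT NOT (u AND (NOT (t AND r) AND s)) OR (t OR NOT (s OR q))) AND (q OR s)) = NOT true = false
NOT NOT ((NOT NOT (u AND (NOT (t AND r) AND s)) OR (t OR NOT (s OR q))) AND (q OR s)) = NOT false = true
t AND r = true AND false = false
p OR (t AND r) = false OR false = false
NOT NOT ((NOT NOT (u AND (NOT (t AND r) AND s)) OR (t OR NOT (s OR q))) AND (q OR s)) AND (p OR (t AND r)) = true AND false = false
NOT NOT (s AND r) OR (NOT NOT ((NOT NOT (u AND (NOT (t AND r) AND s)) OR (t OR NOT (s OR q))) AND (q OR s)) AND (p OR (t AND r))) = false OR false = false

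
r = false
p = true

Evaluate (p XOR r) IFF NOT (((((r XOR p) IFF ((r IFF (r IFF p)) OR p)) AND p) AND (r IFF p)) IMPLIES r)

false

p XOR r = true XOR false = true
r XOR p = false XOR true = true
r IFF p = false IFF true = false
r IFF (r IFF p) = false IFF false = true
(r IFF (r IFF p)) OR p = true OR true = true
(r XOR p) IFF ((r IFF (r IFF p)) OR p) = true IFF true = true
((r XOR p) IFF ((r IFF (r IFF p)) OR p)) AND p = true AND true = true
r IFF p = false IFF true = false
(((r XOR p) IFF ((r IFF (r IFF p)) OR p)) AND p) AND (r IFF p) = true AND false = false
((((r XOR p) IFF ((r IFF (r IFF p)) OR p)) AND p) AND (r IFF p)) IMPLIES r = false IMPLIES false = true
NOT (((((r XOR p) IFF ((r IFF (r IFF p)) OR p)) AND p) AND (r IFF p)) IMPLIES r) = NOT true = false
(p XOR r) IFF NOT (((((r XOR p) IFF ((r IFF (r IFF p)) OR p)) AND p) AND (r IFF p)) IMPLIES r) = true IFF false = false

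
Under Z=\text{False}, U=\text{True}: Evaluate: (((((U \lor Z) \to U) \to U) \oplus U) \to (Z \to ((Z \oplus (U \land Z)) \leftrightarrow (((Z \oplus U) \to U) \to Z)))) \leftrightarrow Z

U \lor Z = \text{True} \lor \text{False} = \text{True}
(U \lor Z) \to U = \text{True} \to \text{True} = \text{True}
((U \lor Z) \to U) \to U = \text{True} \to \text{True} = \text{True}
(((U \lor Z) \to U) \to U) \oplus U = \text{True} \oplus \text{True} = \text{False}
U \land Z = \text{True} \land \text{False} = \text{False}
Z \oplus (U \land Z) = \text{False} \oplus \text{False} = \text{False}
Z \oplus U = \text{False} \oplus \text{True} = \text{True}
(Z \oplus U) \to U = \text{True} \to \text{True} = \text{True}
((Z \oplus U) \to U) \to Z = \text{True} \to \text{False} = \text{False}
(Z \oplus (U \land Z)) \leftrightarrow (((Z \oplus U) \to U) \to Z) = \text{False} \leftrightarrow \text{False} = \text{True}
Z \to ((Z \oplus (U \land Z)) \leftrightarrow (((Z \oplus U) \to U) \to Z)) = \text{False} \to \text{True} = \text{True}
((((U \lor Z) \to U) \to U) \oplus U) \to (Z \to ((Z \oplus (U \land Z)) \leftrightarrow (((Z \oplus U) \to U) \to Z))) = \text{False} \to \text{True} = \text{True}
(((((U \lor Z) \to U) \to U) \oplus U) \to (Z \to ((Z \oplus (U \land Z)) \leftrightarrow (((Z \oplus U) \to U) \to Z)))) \leftrightarrow Z = \text{True} \leftrightarrow \text{False} = \text{False}

\text{False}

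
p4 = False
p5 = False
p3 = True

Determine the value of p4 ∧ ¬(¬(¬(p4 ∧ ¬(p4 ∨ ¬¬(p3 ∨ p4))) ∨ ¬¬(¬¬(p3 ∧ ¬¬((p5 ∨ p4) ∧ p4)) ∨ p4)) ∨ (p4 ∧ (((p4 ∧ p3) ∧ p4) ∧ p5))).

p3 ∨ p4 = True ∨ False = True
¬(p3 ∨ p4) = ¬True = False
¬¬(p3 ∨ p4) = ¬False = True
p4 ∨ ¬¬(p3 ∨ p4) = False ∨ True = True
¬(p4 ∨ ¬¬(p3 ∨ p4)) = ¬True = False
p4 ∧ ¬(p4 ∨ ¬¬(p3 ∨ p4)) = False ∧ False = False
¬(p4 ∧ ¬(p4 ∨ ¬¬(p3 ∨ p4))) = ¬False = True
p5 ∨ p4 = False ∨ False = False
(p5 ∨ p4) ∧ p4 = False ∧ False = False
¬((p5 ∨ p4) ∧ p4) = ¬False = True
¬¬((p5 ∨ p4) ∧ p4) = ¬True = False
p3 ∧ ¬¬((p5 ∨ p4) ∧ p4) = True ∧ False = False
¬(p3 ∧ ¬¬((p5 ∨ p4) ∧ p4)) = ¬False = True
¬¬(p3 ∧ ¬¬((p5 ∨ p4) ∧ p4)) = ¬True = False
¬¬(p3 ∧ ¬¬((p5 ∨ p4) ∧ p4)) ∨ p4 = False ∨ False = False
¬(¬¬(p3 ∧ ¬¬((p5 ∨ p4) ∧ p4)) ∨ p4) = ¬False = True
¬¬(¬¬(p3 ∧ ¬¬((p5 ∨ p4) ∧ p4)) ∨ p4) = ¬True = False
¬(p4 ∧ ¬(p4 ∨ ¬¬(p3 ∨ p4))) ∨ ¬¬(¬¬(p3 ∧ ¬¬((p5 ∨ p4) ∧ p4)) ∨ p4) = True ∨ False = True
¬(¬(p4 ∧ ¬(p4 ∨ ¬¬(p3 ∨ p4))) ∨ ¬¬(¬¬(p3 ∧ ¬¬((p5 ∨ p4) ∧ p4)) ∨ p4)) = ¬True = False
p4 ∧ p3 = False ∧ True = False
(p4 ∧ p3) ∧ p4 = False ∧ False = False
((p4 ∧ p3) ∧ p4) ∧ p5 = False ∧ False = False
p4 ∧ (((p4 ∧ p3) ∧ p4) ∧ p5) = False ∧ False = False
¬(¬(p4 ∧ ¬(p4 ∨ ¬¬(p3 ∨ p4))) ∨ ¬¬(¬¬(p3 ∧ ¬¬((p5 ∨ p4) ∧ p4)) ∨ p4)) ∨ (p4 ∧ (((p4 ∧ p3) ∧ p4) ∧ p5)) = False ∨ False = False
¬(¬(¬(p4 ∧ ¬(p4 ∨ ¬¬(p3 ∨ p4))) ∨ ¬¬(¬¬(p3 ∧ ¬¬((p5 ∨ p4) ∧ p4)) ∨ p4)) ∨ (p4 ∧ (((p4 ∧ p3) ∧ p4) ∧ p5))) = ¬False = True
p4 ∧ ¬(¬(¬(p4 ∧ ¬(p4 ∨ ¬¬(p3 ∨ p4))) ∨ ¬¬(¬¬(p3 ∧ ¬¬((p5 ∨ p4) ∧ p4)) ∨ p4)) ∨ (p4 ∧ (((p4 ∧ p3) ∧ p4) ∧ p5))) = False ∧ True = False

False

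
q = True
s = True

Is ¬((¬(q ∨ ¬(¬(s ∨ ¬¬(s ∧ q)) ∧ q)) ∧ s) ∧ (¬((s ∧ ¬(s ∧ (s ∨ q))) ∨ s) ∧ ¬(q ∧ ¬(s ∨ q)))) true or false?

s ∧ q = True ∧ True = True
¬(s ∧ q) = ¬True = False
¬¬(s ∧ q) = ¬False = True
s ∨ ¬¬(s ∧ q) = True ∨ True = True
¬(s ∨ ¬¬(s ∧ q)) = ¬True = False
¬(s ∨ ¬¬(s ∧ q)) ∧ q = False ∧ True = False
¬(¬(s ∨ ¬¬(s ∧ q)) ∧ q) = ¬False = True
q ∨ ¬(¬(s ∨ ¬¬(s ∧ q)) ∧ q) = True ∨ True = True
¬(q ∨ ¬(¬(s ∨ ¬¬(s ∧ q)) ∧ q)) = ¬True = False
¬(q ∨ ¬(¬(s ∨ ¬¬(s ∧ q)) ∧ q)) ∧ s = False ∧ True = False
s ∨ q = True ∨ True = True
s ∧ (s ∨ q) = True ∧ True = True
¬(s ∧ (s ∨ q)) = ¬True = False
s ∧ ¬(s ∧ (s ∨ q)) = True ∧ False = False
(s ∧ ¬(s ∧ (s ∨ q))) ∨ s = False ∨ True = True
¬((s ∧ ¬(s ∧ (s ∨ q))) ∨ s) = ¬True = False
s ∨ q = True ∨ True = True
¬(s ∨ q) = ¬True = False
q ∧ ¬(s ∨ q) = True ∧ False = False
¬(q ∧ ¬(s ∨ q)) = ¬False = True
¬((s ∧ ¬(s ∧ (s ∨ q))) ∨ s) ∧ ¬(q ∧ ¬(s ∨ q)) = False ∧ True = False
(¬(q ∨ ¬(¬(s ∨ ¬¬(s ∧ q)) ∧ q)) ∧ s) ∧ (¬((s ∧ ¬(s ∧ (s ∨ q))) ∨ s) ∧ ¬(q ∧ ¬(s ∨ q))) = False ∧ False = False
¬((¬(q ∨ ¬(¬(s ∨ ¬¬(s ∧ q)) ∧ q)) ∧ s) ∧ (¬((s ∧ ¬(s ∧ (s ∨ q))) ∨ s) ∧ ¬(q ∧ ¬(s ∨ q)))) = ¬False = True

True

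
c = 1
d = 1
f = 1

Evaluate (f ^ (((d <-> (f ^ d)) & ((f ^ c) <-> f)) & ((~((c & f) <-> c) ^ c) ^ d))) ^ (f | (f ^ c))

0

Substituting c=1, d=1, f=1:
f ^ d = 1 ^ 1 = 0
d <-> (f ^ d) = 1 <-> 0 = 0
f ^ c = 1 ^ 1 = 0
(f ^ c) <-> f = 0 <-> 1 = 0
(d <-> (f ^ d)) & ((f ^ c) <-> f) = 0 & 0 = 0
c & f = 1 & 1 = 1
(c & f) <-> c = 1 <-> 1 = 1
~((c & f) <-> c) = ~1 = 0
~((c & f) <-> c) ^ c = 0 ^ 1 = 1
(~((c & f) <-> c) ^ c) ^ d = 1 ^ 1 = 0
((d <-> (f ^ d)) & ((f ^ c) <-> f)) & ((~((c & f) <-> c) ^ c) ^ d) = 0 & 0 = 0
f ^ (((d <-> (f ^ d)) & ((f ^ c) <-> f)) & ((~((c & f) <-> c) ^ c) ^ d)) = 1 ^ 0 = 1
f ^ c = 1 ^ 1 = 0
f | (f ^ c) = 1 | 0 = 1
(f ^ (((d <-> (f ^ d)) & ((f ^ c) <-> f)) & ((~((c & f) <-> c) ^ c) ^ d))) ^ (f | (f ^ c)) = 1 ^ 1 = 0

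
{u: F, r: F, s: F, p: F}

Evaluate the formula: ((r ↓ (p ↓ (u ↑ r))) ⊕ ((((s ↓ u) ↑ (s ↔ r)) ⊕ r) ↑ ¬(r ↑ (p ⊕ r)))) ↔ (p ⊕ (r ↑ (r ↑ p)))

u ↑ r = F ↑ F = T
p ↓ (u ↑ r) = F ↓ T = F
r ↓ (p ↓ (u ↑ r)) = F ↓ F = T
s ↓ u = F ↓ F = T
s ↔ r = F ↔ F = T
(s ↓ u) ↑ (s ↔ r) = T ↑ T = F
((s ↓ u) ↑ (s ↔ r)) ⊕ r = F ⊕ F = F
p ⊕ r = F ⊕ F = F
r ↑ (p ⊕ r) = F ↑ F = T
¬(r ↑ (p ⊕ r)) = ¬T = F
(((s ↓ u) ↑ (s ↔ r)) ⊕ r) ↑ ¬(r ↑ (p ⊕ r)) = F ↑ F = T
(r ↓ (p ↓ (u ↑ r))) ⊕ ((((s ↓ u) ↑ (s ↔ r)) ⊕ r) ↑ ¬(r ↑ (p ⊕ r))) = T ⊕ T = F
r ↑ p = F ↑ F = T
r ↑ (r ↑ p) = F ↑ T = T
p ⊕ (r ↑ (r ↑ p)) = F ⊕ T = T
((r ↓ (p ↓ (u ↑ r))) ⊕ ((((s ↓ u) ↑ (s ↔ r)) ⊕ r) ↑ ¬(r ↑ (p ⊕ r)))) ↔ (p ⊕ (r ↑ (r ↑ p))) = F ↔ T = F

F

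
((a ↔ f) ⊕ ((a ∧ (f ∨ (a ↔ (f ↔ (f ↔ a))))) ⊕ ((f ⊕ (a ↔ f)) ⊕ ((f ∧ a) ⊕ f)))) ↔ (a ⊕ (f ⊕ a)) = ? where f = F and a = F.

T

a ↔ f = F ↔ F = T
f ↔ a = F ↔ F = T
f ↔ (f ↔ a) = F ↔ T = F
a ↔ (f ↔ (f ↔ a)) = F ↔ F = T
f ∨ (a ↔ (f ↔ (f ↔ a))) = F ∨ T = T
a ∧ (f ∨ (a ↔ (f ↔ (f ↔ a)))) = F ∧ T = F
a ↔ f = F ↔ F = T
f ⊕ (a ↔ f) = F ⊕ T = T
f ∧ a = F ∧ F = F
(f ∧ a) ⊕ f = F ⊕ F = F
(f ⊕ (a ↔ f)) ⊕ ((f ∧ a) ⊕ f) = T ⊕ F = T
(a ∧ (f ∨ (a ↔ (f ↔ (f ↔ a))))) ⊕ ((f ⊕ (a ↔ f)) ⊕ ((f ∧ a) ⊕ f)) = F ⊕ T = T
(a ↔ f) ⊕ ((a ∧ (f ∨ (a ↔ (f ↔ (f ↔ a))))) ⊕ ((f ⊕ (a ↔ f)) ⊕ ((f ∧ a) ⊕ f))) = T ⊕ T = F
f ⊕ a = F ⊕ F = F
a ⊕ (f ⊕ a) = F ⊕ F = F
((a ↔ f) ⊕ ((a ∧ (f ∨ (a ↔ (f ↔ (f ↔ a))))) ⊕ ((f ⊕ (a ↔ f)) ⊕ ((f ∧ a) ⊕ f)))) ↔ (a ⊕ (f ⊕ a)) = F ↔ F = T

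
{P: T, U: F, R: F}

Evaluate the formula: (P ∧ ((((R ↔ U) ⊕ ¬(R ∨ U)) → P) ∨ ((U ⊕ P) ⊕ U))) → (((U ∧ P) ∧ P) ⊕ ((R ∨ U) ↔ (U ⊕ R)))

R ↔ U = F ↔ F = T
R ∨ U = F ∨ F = F
¬(R ∨ U) = ¬F = T
(R ↔ U) ⊕ ¬(R ∨ U) = T ⊕ T = F
((R ↔ U) ⊕ ¬(R ∨ U)) → P = F → T = T
U ⊕ P = F ⊕ T = T
(U ⊕ P) ⊕ U = T ⊕ F = T
(((R ↔ U) ⊕ ¬(R ∨ U)) → P) ∨ ((U ⊕ P) ⊕ U) = T ∨ T = T
P ∧ ((((R ↔ U) ⊕ ¬(R ∨ U)) → P) ∨ ((U ⊕ P) ⊕ U)) = T ∧ T = T
U ∧ P = F ∧ T = F
(U ∧ P) ∧ P = F ∧ T = F
R ∨ U = F ∨ F = F
U ⊕ R = F ⊕ F = F
(R ∨ U) ↔ (U ⊕ R) = F ↔ F = T
((U ∧ P) ∧ P) ⊕ ((R ∨ U) ↔ (U ⊕ R)) = F ⊕ T = T
(P ∧ ((((R ↔ U) ⊕ ¬(R ∨ U)) → P) ∨ ((U ⊕ P) ⊕ U))) → (((U ∧ P) ∧ P) ⊕ ((R ∨ U) ↔ (U ⊕ R))) = T → T = T

T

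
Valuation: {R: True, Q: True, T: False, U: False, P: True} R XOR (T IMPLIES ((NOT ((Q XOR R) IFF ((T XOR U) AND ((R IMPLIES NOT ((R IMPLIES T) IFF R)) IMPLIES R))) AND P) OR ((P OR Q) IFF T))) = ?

Q XOR R = True XOR True = False
T XOR U = False XOR False = False
R IMPLIES T = True IMPLIES False = False
(R IMPLIES T) IFF R = False IFF True = False
NOT ((R IMPLIES T) IFF R) = NOT False = True
R IMPLIES NOT ((R IMPLIES T) IFF R) = True IMPLIES True = True
(R IMPLIES NOT ((R IMPLIES T) IFF R)) IMPLIES R = True IMPLIES True = True
(T XOR U) AND ((R IMPLIES NOT ((R IMPLIES T) IFF R)) IMPLIES R) = False AND True = False
(Q XOR R) IFF ((T XOR U) AND ((R IMPLIES NOT ((R IMPLIES T) IFF R)) IMPLIES R)) = False IFF False = True
NOT ((Q XOR R) IFF ((T XOR U) AND ((R IMPLIES NOT ((R IMPLIES T) IFF R)) IMPLIES R))) = NOT True = False
NOT ((Q XOR R) IFF ((T XOR U) AND ((R IMPLIES NOT ((R IMPLIES T) IFF R)) IMPLIES R))) AND P = False AND True = False
P OR Q = True OR True = True
(P OR Q) IFF T = True IFF False = False
(NOT ((Q XOR R) IFF ((T XOR U) AND ((R IMPLIES NOT ((R IMPLIES T) IFF R)) IMPLIES R))) AND P) OR ((P OR Q) IFF T) = False OR False = False
T IMPLIES ((NOT ((Q XOR R) IFF ((T XOR U) AND ((R IMPLIES NOT ((R IMPLIES T) IFF R)) IMPLIES R))) AND P) OR ((P OR Q) IFF T)) = False IMPLIES False = True
R XOR (T IMPLIES ((NOT ((Q XOR R) IFF ((T XOR U) AND ((R IMPLIES NOT ((R IMPLIES T) IFF R)) IMPLIES R))) AND P) OR ((P OR Q) IFF T))) = True XOR True = False

False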